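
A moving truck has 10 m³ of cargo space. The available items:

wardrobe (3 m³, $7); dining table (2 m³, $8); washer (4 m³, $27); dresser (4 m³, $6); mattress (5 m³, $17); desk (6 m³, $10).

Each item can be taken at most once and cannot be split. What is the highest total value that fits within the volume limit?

Check high-value combinations within 10 m³:
- washer+mattress: volume 4+5=9, value 27+17=44
- wardrobe+dining table+washer: volume 3+2+4=9, value 7+8+27=42
- dining table+washer+dresser: volume 2+4+4=10, value 8+27+6=41
- washer+desk: volume 4+6=10, value 27+10=37
Best: $44.

$44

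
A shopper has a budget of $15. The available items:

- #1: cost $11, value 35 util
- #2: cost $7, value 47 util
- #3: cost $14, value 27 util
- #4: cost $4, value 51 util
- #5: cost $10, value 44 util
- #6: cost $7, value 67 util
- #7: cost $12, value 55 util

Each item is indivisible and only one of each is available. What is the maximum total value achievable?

118 util

This is a 0/1 knapsack; check combinations near the capacity.
- #4+#6: cost 4+7=11, value 51+67=118
- #2+#6: cost 7+7=14, value 47+67=114
- #2+#4: cost 7+4=11, value 47+51=98
Best: 118 util.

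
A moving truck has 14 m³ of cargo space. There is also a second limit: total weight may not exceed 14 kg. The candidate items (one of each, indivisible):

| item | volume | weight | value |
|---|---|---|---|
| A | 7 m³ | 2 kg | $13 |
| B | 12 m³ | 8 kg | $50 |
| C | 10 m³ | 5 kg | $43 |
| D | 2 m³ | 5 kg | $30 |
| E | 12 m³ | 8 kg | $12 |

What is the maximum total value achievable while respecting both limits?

$80

Feasible sets respecting both limits:
- B+D: volume 14, weight 13, value 80
- C+D: volume 12, weight 10, value 73
- B: volume 12, weight 8, value 50
Best: $80.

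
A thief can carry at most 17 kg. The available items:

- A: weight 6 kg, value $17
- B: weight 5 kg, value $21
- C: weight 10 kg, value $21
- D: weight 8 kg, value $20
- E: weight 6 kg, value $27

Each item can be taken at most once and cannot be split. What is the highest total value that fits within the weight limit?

Check high-value combinations within 17 kg:
- A+B+E: weight 6+5+6=17, value 17+21+27=65
- B+E: weight 5+6=11, value 21+27=48
- C+E: weight 10+6=16, value 21+27=48
- D+E: weight 8+6=14, value 20+27=47
- A+E: weight 6+6=12, value 17+27=44
Best: $65.

$65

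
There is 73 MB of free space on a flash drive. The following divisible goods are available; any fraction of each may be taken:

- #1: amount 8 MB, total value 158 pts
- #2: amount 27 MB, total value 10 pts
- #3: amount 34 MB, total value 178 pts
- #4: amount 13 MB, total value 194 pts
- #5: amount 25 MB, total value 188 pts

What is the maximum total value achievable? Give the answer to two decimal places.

Take in order of value per unit:
- #1 (158/8 per unit): all 8 → value 158, running total 158.00
- #4 (194/13 per unit): all 13 → value 194, running total 352.00
- #5 (188/25 per unit): all 25 → value 188, running total 540.00
- #3 (178/34 per unit): 27 of 34 → value 27×178/34 = 141.3529, running total 681.35
Total 681.35.

681.35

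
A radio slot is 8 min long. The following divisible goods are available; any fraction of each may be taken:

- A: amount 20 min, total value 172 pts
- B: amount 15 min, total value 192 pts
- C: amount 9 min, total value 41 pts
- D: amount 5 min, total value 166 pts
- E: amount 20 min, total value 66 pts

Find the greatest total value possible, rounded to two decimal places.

Take in order of value per unit:
- D (166/5 per unit): all 5 → value 166, running total 166.00
- B (192/15 per unit): 3 of 15 → value 3×192/15 = 38.4000, running total 204.40
Total 204.40.

204.40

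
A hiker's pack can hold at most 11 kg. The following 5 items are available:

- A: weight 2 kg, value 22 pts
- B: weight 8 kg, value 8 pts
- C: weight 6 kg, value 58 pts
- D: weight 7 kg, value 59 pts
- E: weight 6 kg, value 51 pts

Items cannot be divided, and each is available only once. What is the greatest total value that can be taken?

81 pts

Check high-value combinations within 11 kg:
- A+D: weight 2+7=9, value 22+59=81
- A+C: weight 2+6=8, value 22+58=80
- A+E: weight 2+6=8, value 22+51=73
Best: 81 pts.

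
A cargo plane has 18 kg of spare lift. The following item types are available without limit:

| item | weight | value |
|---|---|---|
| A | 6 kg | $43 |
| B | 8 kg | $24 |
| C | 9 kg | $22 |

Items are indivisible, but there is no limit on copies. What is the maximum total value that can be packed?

Best value-per-unit is A at 43/6, and filling with it alone uses weight 3×6=18. No mix of the others beats 3×43 = 129.

$129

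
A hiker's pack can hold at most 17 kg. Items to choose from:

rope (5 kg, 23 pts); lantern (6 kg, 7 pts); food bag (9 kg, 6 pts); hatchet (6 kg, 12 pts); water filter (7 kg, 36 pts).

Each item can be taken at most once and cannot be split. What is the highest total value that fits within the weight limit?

59 pts

This is a 0/1 knapsack; check combinations near the capacity.
- rope+water filter: weight 5+7=12, value 23+36=59
- hatchet+water filter: weight 6+7=13, value 12+36=48
- lantern+water filter: weight 6+7=13, value 7+36=43
- food bag+water filter: weight 9+7=16, value 6+36=42
Best: 59 pts.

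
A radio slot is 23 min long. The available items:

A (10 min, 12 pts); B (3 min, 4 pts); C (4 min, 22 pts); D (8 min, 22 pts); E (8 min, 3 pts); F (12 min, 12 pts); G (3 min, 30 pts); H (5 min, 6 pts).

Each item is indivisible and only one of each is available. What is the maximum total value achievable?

This is a 0/1 knapsack; check combinations near the capacity.
- B+C+D+G+H: duration 3+4+8+3+5=23, value 4+22+22+30+6=84
- C+D+G+H: duration 4+8+3+5=20, value 22+22+30+6=80
- B+C+D+G: duration 3+4+8+3=18, value 4+22+22+30=78
- C+D+E+G: duration 4+8+8+3=23, value 22+22+3+30=77
Best: 84 pts.

84 pts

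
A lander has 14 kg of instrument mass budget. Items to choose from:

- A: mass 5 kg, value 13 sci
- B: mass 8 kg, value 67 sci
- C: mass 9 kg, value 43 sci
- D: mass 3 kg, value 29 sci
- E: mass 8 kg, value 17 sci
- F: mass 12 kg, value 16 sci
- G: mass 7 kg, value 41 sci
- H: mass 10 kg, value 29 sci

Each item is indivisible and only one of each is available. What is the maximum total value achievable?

96 sci

Check high-value combinations within 14 kg:
- B+D: mass 8+3=11, value 67+29=96
- A+B: mass 5+8=13, value 13+67=80
- C+D: mass 9+3=12, value 43+29=72
- D+G: mass 3+7=10, value 29+41=70
- B: mass 8, value 67
Best: 96 sci.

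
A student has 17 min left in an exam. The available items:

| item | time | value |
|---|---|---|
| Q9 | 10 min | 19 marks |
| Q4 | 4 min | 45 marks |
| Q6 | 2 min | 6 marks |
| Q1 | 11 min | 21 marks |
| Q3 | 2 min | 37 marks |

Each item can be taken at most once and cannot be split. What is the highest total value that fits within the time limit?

103 marks

Check high-value combinations within 17 min:
- Q4+Q1+Q3: time 4+11+2=17, value 45+21+37=103
- Q9+Q4+Q3: time 10+4+2=16, value 19+45+37=101
- Q4+Q6+Q3: time 4+2+2=8, value 45+6+37=88
- Q4+Q3: time 4+2=6, value 45+37=82
- Q4+Q6+Q1: time 4+2+11=17, value 45+6+21=72
Best: 103 marks.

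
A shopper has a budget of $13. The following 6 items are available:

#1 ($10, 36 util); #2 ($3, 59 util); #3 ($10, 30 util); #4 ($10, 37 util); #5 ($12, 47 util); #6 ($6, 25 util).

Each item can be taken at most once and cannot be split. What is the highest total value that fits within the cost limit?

This is a 0/1 knapsack; check combinations near the capacity.
- #2+#4: cost 3+10=13, value 59+37=96
- #1+#2: cost 10+3=13, value 36+59=95
- #2+#3: cost 3+10=13, value 59+30=89
- #2+#6: cost 3+6=9, value 59+25=84
Best: 96 util.

96 util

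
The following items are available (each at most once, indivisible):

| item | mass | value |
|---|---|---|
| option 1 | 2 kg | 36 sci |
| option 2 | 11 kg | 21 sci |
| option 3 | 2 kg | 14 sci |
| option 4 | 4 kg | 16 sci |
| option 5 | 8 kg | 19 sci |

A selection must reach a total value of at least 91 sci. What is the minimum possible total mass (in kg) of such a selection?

Subsets with value ≥ 91, sorted by total mass:
- option 1+option 2+option 4+option 5: mass 25, value 92
- option 1+option 2+option 3+option 4+option 5: mass 27, value 106
Minimum mass: 25 kg.

25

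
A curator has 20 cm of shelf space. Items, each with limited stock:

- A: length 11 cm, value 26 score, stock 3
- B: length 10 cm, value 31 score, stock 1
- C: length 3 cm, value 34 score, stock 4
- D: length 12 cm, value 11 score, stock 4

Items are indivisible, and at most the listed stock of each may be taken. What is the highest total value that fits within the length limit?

136 score

Best selections within length 20 and stock limits:
- 4×C: length 12, value 136
- 1×B + 3×C: length 19, value 133
- 1×A + 3×C: length 20, value 128
Best: 136 score.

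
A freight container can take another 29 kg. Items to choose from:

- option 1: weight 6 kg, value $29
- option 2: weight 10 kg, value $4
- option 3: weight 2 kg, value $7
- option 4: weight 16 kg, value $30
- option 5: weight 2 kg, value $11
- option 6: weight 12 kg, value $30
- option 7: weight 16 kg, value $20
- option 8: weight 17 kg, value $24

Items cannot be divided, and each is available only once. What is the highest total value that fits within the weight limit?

$77

Check high-value combinations within 29 kg:
- option 1+option 3+option 5+option 6: weight 6+2+2+12=22, value 29+7+11+30=77
- option 1+option 3+option 4+option 5: weight 6+2+16+2=26, value 29+7+30+11=77
- option 1+option 3+option 5+option 8: weight 6+2+2+17=27, value 29+7+11+24=71
Best: $77.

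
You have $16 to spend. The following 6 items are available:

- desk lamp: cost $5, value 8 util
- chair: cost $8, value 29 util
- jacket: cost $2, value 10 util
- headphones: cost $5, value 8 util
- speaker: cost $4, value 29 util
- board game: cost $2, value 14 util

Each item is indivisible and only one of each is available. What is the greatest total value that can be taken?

82 util

Check high-value combinations within $16:
- chair+jacket+speaker+board game: cost 8+2+4+2=16, value 29+10+29+14=82
- chair+speaker+board game: cost 8+4+2=14, value 29+29+14=72
- chair+jacket+speaker: cost 8+2+4=14, value 29+10+29=68
- desk lamp+jacket+speaker+board game: cost 5+2+4+2=13, value 8+10+29+14=61
- jacket+headphones+speaker+board game: cost 2+5+4+2=13, value 10+8+29+14=61
Best: 82 util.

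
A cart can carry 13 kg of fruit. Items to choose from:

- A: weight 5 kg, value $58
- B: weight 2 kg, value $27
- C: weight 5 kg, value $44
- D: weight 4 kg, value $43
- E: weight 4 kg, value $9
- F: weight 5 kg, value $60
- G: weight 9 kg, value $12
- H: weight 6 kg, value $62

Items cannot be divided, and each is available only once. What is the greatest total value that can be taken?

Check high-value combinations within 13 kg:
- B+F+H: weight 2+5+6=13, value 27+60+62=149
- A+B+H: weight 5+2+6=13, value 58+27+62=147
- A+B+F: weight 5+2+5=12, value 58+27+60=145
- B+C+H: weight 2+5+6=13, value 27+44+62=133
Best: $149.

$149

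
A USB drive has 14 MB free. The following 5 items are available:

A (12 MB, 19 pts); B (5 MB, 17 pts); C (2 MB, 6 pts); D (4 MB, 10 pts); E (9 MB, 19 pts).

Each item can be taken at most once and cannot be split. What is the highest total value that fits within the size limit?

36 pts

Check high-value combinations within 14 MB:
- B+E: size 5+9=14, value 17+19=36
- B+C+D: size 5+2+4=11, value 17+6+10=33
- D+E: size 4+9=13, value 10+19=29
- B+D: size 5+4=9, value 17+10=27
- C+E: size 2+9=11, value 6+19=25
Best: 36 pts.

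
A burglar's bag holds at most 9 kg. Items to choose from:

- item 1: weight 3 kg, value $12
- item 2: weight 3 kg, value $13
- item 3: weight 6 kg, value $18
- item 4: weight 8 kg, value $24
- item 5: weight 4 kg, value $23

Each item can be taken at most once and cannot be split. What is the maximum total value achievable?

Check high-value combinations within 9 kg:
- item 2+item 5: weight 3+4=7, value 13+23=36
- item 1+item 5: weight 3+4=7, value 12+23=35
- item 2+item 3: weight 3+6=9, value 13+18=31
- item 1+item 3: weight 3+6=9, value 12+18=30
Best: $36.

$36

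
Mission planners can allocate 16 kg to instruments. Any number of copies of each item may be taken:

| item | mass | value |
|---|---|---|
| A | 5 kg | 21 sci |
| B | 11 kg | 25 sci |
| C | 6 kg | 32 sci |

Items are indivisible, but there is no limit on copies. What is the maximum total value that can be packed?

Best value-per-unit is C at 32/6; filling with it alone gives 2×32 = 64.
Optimal mix: 2×A + 1×C → mass 16, value 74.

74 sci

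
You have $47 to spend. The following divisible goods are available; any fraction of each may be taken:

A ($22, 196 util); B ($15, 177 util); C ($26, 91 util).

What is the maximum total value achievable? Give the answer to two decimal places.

Take in order of value per unit:
- B (177/15 per unit): all 15 → value 177, running total 177.00
- A (196/22 per unit): all 22 → value 196, running total 373.00
- C (91/26 per unit): 10 of 26 → value 10×91/26 = 35.0000, running total 408.00
Total 408.00.

408.00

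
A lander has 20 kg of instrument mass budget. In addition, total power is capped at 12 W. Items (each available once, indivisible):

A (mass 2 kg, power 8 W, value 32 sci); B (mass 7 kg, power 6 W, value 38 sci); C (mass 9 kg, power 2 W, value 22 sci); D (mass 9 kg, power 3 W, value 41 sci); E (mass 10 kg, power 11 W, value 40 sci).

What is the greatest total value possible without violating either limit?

Feasible sets respecting both limits:
- B+D: mass 16, power 9, value 79
- A+D: mass 11, power 11, value 73
- C+D: mass 18, power 5, value 63
Best: 79 sci.

79 sci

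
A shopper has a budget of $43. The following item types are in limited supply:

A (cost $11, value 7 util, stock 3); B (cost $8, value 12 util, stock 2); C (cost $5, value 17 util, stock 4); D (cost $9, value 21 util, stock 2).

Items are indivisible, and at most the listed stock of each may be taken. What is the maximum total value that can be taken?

110 util

Best selections within cost 43 and stock limits:
- 4×C + 2×D: cost 38, value 110
- 1×B + 3×C + 2×D: cost 41, value 105
- 1×B + 4×C + 1×D: cost 37, value 101
Best: 110 util.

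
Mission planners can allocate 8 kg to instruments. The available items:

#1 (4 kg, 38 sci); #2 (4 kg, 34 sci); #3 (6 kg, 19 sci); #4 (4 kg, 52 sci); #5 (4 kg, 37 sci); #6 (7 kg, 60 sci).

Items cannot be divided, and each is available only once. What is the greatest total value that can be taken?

This is a 0/1 knapsack; check combinations near the capacity.
- #1+#4: mass 4+4=8, value 38+52=90
- #4+#5: mass 4+4=8, value 52+37=89
- #2+#4: mass 4+4=8, value 34+52=86
- #1+#5: mass 4+4=8, value 38+37=75
- #1+#2: mass 4+4=8, value 38+34=72
Best: 90 sci.

90 sci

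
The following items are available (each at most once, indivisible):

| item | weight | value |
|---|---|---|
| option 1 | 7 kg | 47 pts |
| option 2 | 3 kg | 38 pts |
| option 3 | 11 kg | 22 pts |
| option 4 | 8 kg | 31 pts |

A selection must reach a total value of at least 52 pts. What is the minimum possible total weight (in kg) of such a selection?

Subsets with value ≥ 52, sorted by total weight:
- option 1+option 2: weight 10, value 85
- option 2+option 4: weight 11, value 69
Minimum weight: 10 kg.

10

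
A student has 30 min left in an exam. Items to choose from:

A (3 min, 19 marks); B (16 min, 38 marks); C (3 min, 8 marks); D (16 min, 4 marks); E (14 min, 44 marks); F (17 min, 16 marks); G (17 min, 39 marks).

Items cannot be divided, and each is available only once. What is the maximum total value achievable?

Check high-value combinations within 30 min:
- B+E: time 16+14=30, value 38+44=82
- A+C+E: time 3+3+14=20, value 19+8+44=71
- A+C+G: time 3+3+17=23, value 19+8+39=66
- A+B+C: time 3+16+3=22, value 19+38+8=65
Best: 82 marks.

82 marks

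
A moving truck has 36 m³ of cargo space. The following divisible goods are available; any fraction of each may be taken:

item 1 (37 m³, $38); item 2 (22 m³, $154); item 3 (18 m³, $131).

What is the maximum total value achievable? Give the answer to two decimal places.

Take in order of value per unit:
- item 3 (131/18 per unit): all 18 → value 131, running total 131.00
- item 2 (154/22 per unit): 18 of 22 → value 18×154/22 = 126.0000, running total 257.00
Total 257.00.

257.00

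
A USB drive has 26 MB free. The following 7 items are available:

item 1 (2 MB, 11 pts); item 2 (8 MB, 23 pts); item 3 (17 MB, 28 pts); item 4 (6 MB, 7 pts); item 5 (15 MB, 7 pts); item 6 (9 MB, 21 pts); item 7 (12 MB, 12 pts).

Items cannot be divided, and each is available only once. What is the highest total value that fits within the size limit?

62 pts

Check high-value combinations within 26 MB:
- item 1+item 2+item 4+item 6: size 2+8+6+9=25, value 11+23+7+21=62
- item 1+item 2+item 6: size 2+8+9=19, value 11+23+21=55
- item 2+item 4+item 6: size 8+6+9=23, value 23+7+21=51
- item 2+item 3: size 8+17=25, value 23+28=51
Best: 62 pts.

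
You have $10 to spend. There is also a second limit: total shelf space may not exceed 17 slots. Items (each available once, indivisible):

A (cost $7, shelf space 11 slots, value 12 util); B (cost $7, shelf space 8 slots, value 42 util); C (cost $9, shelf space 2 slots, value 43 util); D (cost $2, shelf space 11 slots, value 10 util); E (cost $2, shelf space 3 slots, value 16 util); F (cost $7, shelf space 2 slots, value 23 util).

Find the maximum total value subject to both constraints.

58 util

Feasible sets respecting both limits:
- B+E: cost 9, shelf space 11, value 58
- C: cost 9, shelf space 2, value 43
- B: cost 7, shelf space 8, value 42
Best: 58 util.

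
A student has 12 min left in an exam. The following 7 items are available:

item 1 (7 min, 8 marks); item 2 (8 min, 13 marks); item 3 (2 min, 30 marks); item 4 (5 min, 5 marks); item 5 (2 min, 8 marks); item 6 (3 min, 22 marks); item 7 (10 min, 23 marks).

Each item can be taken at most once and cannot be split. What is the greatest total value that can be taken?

Check high-value combinations within 12 min:
- item 3+item 4+item 5+item 6: time 2+5+2+3=12, value 30+5+8+22=65
- item 3+item 5+item 6: time 2+2+3=7, value 30+8+22=60
- item 1+item 3+item 6: time 7+2+3=12, value 8+30+22=60
Best: 65 marks.

65 marks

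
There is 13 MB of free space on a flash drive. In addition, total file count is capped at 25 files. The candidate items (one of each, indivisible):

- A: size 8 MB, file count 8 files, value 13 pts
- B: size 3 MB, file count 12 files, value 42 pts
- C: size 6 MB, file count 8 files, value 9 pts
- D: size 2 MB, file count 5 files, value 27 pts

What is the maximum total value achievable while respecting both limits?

Feasible sets respecting both limits:
- A+B+D: size 13, file count 25, value 82
- B+C+D: size 11, file count 25, value 78
- B+D: size 5, file count 17, value 69
Best: 82 pts.

82 pts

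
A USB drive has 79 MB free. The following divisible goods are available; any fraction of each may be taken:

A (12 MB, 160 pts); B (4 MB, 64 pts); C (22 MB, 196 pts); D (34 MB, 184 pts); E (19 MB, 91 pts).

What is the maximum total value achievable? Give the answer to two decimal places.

Take in order of value per unit:
- B (64/4 per unit): all 4 → value 64, running total 64.00
- A (160/12 per unit): all 12 → value 160, running total 224.00
- C (196/22 per unit): all 22 → value 196, running total 420.00
- D (184/34 per unit): all 34 → value 184, running total 604.00
- E (91/19 per unit): 7 of 19 → value 7×91/19 = 33.5263, running total 637.53
Total 637.53.

637.53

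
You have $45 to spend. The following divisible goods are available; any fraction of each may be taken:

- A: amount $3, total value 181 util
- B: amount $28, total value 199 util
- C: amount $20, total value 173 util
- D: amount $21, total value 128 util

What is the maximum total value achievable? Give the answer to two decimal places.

Take in order of value per unit:
- A (181/3 per unit): all 3 → value 181, running total 181.00
- C (173/20 per unit): all 20 → value 173, running total 354.00
- B (199/28 per unit): 22 of 28 → value 22×199/28 = 156.3571, running total 510.36
Total 510.36.

510.36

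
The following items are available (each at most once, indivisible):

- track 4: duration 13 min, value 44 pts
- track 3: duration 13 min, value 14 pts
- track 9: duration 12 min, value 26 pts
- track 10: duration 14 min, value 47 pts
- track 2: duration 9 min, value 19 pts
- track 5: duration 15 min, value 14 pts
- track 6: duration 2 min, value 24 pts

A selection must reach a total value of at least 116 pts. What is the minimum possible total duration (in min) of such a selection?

37

Subsets with value ≥ 116, sorted by total duration:
- track 9+track 10+track 2+track 6: duration 37, value 116
- track 4+track 10+track 2+track 6: duration 38, value 134
- track 4+track 9+track 10: duration 39, value 117
Minimum duration: 37 min.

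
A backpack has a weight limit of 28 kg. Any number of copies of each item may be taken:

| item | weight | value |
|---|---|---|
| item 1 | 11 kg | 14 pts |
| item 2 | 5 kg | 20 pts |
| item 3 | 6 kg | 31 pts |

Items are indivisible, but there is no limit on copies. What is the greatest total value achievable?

133 pts

Best value-per-unit is item 3 at 31/6; filling with it alone gives 4×31 = 124.
Optimal mix: 2×item 2 + 3×item 3 → weight 28, value 133.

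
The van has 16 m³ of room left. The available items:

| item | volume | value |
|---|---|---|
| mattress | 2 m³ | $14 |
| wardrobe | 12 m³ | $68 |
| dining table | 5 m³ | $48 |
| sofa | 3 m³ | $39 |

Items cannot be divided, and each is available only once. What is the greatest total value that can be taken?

Check high-value combinations within 16 m³:
- wardrobe+sofa: volume 12+3=15, value 68+39=107
- mattress+dining table+sofa: volume 2+5+3=10, value 14+48+39=101
- dining table+sofa: volume 5+3=8, value 48+39=87
- mattress+wardrobe: volume 2+12=14, value 14+68=82
- wardrobe: volume 12, value 68
Best: $107.

$107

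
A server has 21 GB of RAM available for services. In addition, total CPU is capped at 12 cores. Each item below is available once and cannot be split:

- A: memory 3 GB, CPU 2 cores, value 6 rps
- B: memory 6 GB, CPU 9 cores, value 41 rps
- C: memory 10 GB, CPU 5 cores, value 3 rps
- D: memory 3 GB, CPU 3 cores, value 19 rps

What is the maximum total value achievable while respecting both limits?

Feasible sets respecting both limits:
- B+D: memory 9, CPU 12, value 60
- A+B: memory 9, CPU 11, value 47
- B: memory 6, CPU 9, value 41
- A+C+D: memory 16, CPU 10, value 28
Best: 60 rps.

60 rps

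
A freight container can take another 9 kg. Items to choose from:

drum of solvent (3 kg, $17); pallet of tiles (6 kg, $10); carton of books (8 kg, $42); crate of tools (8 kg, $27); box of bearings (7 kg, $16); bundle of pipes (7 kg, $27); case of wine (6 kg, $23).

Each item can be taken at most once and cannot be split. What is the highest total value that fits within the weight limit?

$42

Check high-value combinations within 9 kg:
- carton of books: weight 8, value 42
- drum of solvent+case of wine: weight 3+6=9, value 17+23=40
- bundle of pipes: weight 7, value 27
Best: $42.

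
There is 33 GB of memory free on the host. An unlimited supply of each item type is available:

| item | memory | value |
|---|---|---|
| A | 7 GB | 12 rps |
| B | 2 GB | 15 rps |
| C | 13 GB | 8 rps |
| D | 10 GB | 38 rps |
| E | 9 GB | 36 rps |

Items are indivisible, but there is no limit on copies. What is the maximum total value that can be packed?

240 rps

Best value-per-unit is B at 15/2, and filling with it alone uses memory 16×2=32. No mix of the others beats 16×15 = 240.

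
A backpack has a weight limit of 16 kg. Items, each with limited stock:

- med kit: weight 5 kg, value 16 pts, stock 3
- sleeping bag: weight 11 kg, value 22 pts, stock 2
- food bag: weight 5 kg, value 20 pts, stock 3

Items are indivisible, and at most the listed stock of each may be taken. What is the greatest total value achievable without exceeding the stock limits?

60 pts

Best selections within weight 16 and stock limits:
- 3×food bag: weight 15, value 60
- 1×med kit + 2×food bag: weight 15, value 56
Best: 60 pts.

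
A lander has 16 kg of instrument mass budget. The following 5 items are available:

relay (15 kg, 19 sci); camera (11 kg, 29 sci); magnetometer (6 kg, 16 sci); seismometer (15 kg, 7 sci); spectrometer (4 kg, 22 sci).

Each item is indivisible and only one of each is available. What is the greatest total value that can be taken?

Check high-value combinations within 16 kg:
- camera+spectrometer: mass 11+4=15, value 29+22=51
- magnetometer+spectrometer: mass 6+4=10, value 16+22=38
- camera: mass 11, value 29
- spectrometer: mass 4, value 22
Best: 51 sci.

51 sci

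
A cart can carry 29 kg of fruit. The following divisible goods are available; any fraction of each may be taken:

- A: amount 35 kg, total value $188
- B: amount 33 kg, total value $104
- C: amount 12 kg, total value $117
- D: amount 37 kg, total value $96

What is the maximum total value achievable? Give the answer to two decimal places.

208.31

Take in order of value per unit:
- C (117/12 per unit): all 12 → value 117, running total 117.00
- A (188/35 per unit): 17 of 35 → value 17×188/35 = 91.3143, running total 208.31
Total 208.31.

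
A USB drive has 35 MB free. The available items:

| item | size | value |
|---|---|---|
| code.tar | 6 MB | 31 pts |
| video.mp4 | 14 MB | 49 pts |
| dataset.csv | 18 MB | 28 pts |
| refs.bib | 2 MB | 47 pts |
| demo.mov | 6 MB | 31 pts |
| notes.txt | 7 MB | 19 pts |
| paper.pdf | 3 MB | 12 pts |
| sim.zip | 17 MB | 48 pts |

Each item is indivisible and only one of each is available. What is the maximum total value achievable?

177 pts

This is a 0/1 knapsack; check combinations near the capacity.
- code.tar+video.mp4+refs.bib+demo.mov+notes.txt: size 6+14+2+6+7=35, value 31+49+47+31+19=177
- code.tar+video.mp4+refs.bib+demo.mov+paper.pdf: size 6+14+2+6+3=31, value 31+49+47+31+12=170
- code.tar+refs.bib+demo.mov+paper.pdf+sim.zip: size 6+2+6+3+17=34, value 31+47+31+12+48=169
- code.tar+video.mp4+refs.bib+demo.mov: size 6+14+2+6=28, value 31+49+47+31=158
Best: 177 pts.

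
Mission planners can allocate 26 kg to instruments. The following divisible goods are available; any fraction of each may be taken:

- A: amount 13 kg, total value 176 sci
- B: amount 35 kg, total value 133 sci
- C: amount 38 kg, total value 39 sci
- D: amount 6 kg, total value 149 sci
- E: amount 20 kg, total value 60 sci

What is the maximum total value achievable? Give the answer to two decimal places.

Take in order of value per unit:
- D (149/6 per unit): all 6 → value 149, running total 149.00
- A (176/13 per unit): all 13 → value 176, running total 325.00
- B (133/35 per unit): 7 of 35 → value 7×133/35 = 26.6000, running total 351.60
Total 351.60.

351.60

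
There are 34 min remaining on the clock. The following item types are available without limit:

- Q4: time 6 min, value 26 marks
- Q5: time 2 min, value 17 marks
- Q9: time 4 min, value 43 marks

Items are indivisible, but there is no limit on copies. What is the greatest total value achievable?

Best value-per-unit is Q9 at 43/4; filling with it alone gives 8×43 = 344.
Optimal mix: 1×Q5 + 8×Q9 → time 34, value 361.

361 marks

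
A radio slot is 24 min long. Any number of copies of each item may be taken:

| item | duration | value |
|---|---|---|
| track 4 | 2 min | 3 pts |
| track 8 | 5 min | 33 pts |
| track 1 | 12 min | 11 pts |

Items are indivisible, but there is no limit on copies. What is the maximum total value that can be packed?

Best value-per-unit is track 8 at 33/5; filling with it alone gives 4×33 = 132.
Optimal mix: 2×track 4 + 4×track 8 → duration 24, value 138.

138 pts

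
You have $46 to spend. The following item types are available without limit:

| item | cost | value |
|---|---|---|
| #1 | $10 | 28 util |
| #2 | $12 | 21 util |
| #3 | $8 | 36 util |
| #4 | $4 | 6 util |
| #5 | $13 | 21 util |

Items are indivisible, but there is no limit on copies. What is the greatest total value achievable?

186 util

Best value-per-unit is #3 at 36/8; filling with it alone gives 5×36 = 180.
Optimal mix: 5×#3 + 1×#4 → cost 44, value 186.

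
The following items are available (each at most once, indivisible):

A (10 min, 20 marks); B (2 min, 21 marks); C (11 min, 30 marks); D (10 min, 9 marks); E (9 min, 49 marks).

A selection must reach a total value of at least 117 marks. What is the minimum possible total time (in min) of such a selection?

32

Subsets with value ≥ 117, sorted by total time:
- A+B+C+E: time 32, value 120
- A+B+C+D+E: time 42, value 129
Minimum time: 32 min.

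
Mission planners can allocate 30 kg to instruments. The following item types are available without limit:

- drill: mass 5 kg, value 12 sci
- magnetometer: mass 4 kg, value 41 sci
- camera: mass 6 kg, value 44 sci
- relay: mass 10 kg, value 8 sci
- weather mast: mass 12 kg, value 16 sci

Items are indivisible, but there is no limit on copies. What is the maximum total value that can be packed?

Best value-per-unit is magnetometer at 41/4; filling with it alone gives 7×41 = 287.
Optimal mix: 6×magnetometer + 1×camera → mass 30, value 290.

290 sci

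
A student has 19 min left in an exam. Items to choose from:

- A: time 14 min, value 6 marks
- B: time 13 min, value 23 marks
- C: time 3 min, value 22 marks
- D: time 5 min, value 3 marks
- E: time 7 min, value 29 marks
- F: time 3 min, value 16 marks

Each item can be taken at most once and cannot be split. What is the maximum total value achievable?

This is a 0/1 knapsack; check combinations near the capacity.
- C+D+E+F: time 3+5+7+3=18, value 22+3+29+16=70
- C+E+F: time 3+7+3=13, value 22+29+16=67
- B+C+F: time 13+3+3=19, value 23+22+16=61
- C+D+E: time 3+5+7=15, value 22+3+29=54
- C+E: time 3+7=10, value 22+29=51
Best: 70 marks.

70 marks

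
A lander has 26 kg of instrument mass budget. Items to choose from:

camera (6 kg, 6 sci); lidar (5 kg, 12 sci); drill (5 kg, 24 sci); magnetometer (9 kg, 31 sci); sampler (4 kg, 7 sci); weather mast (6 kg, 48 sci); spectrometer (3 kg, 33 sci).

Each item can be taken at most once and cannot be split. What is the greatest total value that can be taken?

Check high-value combinations within 26 kg:
- drill+magnetometer+weather mast+spectrometer: mass 5+9+6+3=23, value 24+31+48+33=136
- lidar+magnetometer+weather mast+spectrometer: mass 5+9+6+3=23, value 12+31+48+33=124
- lidar+drill+sampler+weather mast+spectrometer: mass 5+5+4+6+3=23, value 12+24+7+48+33=124
- camera+lidar+drill+weather mast+spectrometer: mass 6+5+5+6+3=25, value 6+12+24+48+33=123
- magnetometer+sampler+weather mast+spectrometer: mass 9+4+6+3=22, value 31+7+48+33=119
Best: 136 sci.

136 sci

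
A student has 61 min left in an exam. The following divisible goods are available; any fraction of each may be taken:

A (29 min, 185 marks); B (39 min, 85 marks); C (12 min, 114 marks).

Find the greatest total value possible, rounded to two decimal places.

342.59

Take in order of value per unit:
- C (114/12 per unit): all 12 → value 114, running total 114.00
- A (185/29 per unit): all 29 → value 185, running total 299.00
- B (85/39 per unit): 20 of 39 → value 20×85/39 = 43.5897, running total 342.59
Total 342.59.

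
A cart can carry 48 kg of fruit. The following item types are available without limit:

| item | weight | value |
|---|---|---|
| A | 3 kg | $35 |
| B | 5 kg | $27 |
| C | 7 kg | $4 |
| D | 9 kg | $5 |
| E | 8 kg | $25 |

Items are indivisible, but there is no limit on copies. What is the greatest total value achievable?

$560

Best value-per-unit is A at 35/3, and filling with it alone uses weight 16×3=48. No mix of the others beats 16×35 = 560.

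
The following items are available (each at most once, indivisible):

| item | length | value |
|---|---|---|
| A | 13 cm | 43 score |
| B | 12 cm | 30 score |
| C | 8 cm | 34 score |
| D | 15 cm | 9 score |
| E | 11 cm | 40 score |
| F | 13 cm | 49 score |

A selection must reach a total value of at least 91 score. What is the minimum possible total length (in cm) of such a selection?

Subsets with value ≥ 91, sorted by total length:
- A+F: length 26, value 92
- B+C+E: length 31, value 104
- C+E+F: length 32, value 123
Minimum length: 26 cm.

26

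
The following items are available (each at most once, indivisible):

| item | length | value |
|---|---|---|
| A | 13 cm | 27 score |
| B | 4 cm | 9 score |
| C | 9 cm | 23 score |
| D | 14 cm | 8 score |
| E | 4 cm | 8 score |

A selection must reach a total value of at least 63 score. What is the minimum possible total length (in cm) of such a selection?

30

Subsets with value ≥ 63, sorted by total length:
- A+B+C+E: length 30, value 67
- A+B+C+D: length 40, value 67
- A+C+D+E: length 40, value 66
- A+B+C+D+E: length 44, value 75
Minimum length: 30 cm.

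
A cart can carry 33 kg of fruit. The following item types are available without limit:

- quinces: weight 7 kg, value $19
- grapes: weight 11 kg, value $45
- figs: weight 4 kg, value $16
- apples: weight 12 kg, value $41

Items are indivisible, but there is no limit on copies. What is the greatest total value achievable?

$135

Best value-per-unit is grapes at 45/11, and filling with it alone uses weight 3×11=33. No mix of the others beats 3×45 = 135.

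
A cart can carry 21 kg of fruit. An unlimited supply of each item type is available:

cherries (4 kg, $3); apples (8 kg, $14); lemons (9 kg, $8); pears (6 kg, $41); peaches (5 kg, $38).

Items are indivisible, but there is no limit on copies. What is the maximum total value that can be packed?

$155

Best value-per-unit is peaches at 38/5; filling with it alone gives 4×38 = 152.
Optimal mix: 1×pears + 3×peaches → weight 21, value 155.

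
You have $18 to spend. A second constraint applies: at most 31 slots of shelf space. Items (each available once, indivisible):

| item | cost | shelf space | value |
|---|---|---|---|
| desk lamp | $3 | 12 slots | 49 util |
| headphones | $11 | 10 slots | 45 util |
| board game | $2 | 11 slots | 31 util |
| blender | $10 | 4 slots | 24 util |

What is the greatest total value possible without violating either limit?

Feasible sets respecting both limits:
- desk lamp+board game+blender: cost 15, shelf space 27, value 104
- desk lamp+headphones: cost 14, shelf space 22, value 94
- desk lamp+board game: cost 5, shelf space 23, value 80
Best: 104 util.

104 util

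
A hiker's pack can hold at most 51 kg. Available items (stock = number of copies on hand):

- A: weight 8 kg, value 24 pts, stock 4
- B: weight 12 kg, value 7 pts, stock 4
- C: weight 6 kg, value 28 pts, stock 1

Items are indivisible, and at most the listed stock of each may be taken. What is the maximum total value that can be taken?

131 pts

Best selections within weight 51 and stock limits:
- 4×A + 1×B + 1×C: weight 50, value 131
- 4×A + 1×C: weight 38, value 124
- 3×A + 1×B + 1×C: weight 42, value 107
- 4×A + 1×B: weight 44, value 103
Best: 131 pts.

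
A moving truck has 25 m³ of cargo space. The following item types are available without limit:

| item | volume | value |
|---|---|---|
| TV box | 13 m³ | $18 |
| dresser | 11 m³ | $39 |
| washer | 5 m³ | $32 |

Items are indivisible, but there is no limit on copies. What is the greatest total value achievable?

Best value-per-unit is washer at 32/5, and filling with it alone uses volume 5×5=25. No mix of the others beats 5×32 = 160.

$160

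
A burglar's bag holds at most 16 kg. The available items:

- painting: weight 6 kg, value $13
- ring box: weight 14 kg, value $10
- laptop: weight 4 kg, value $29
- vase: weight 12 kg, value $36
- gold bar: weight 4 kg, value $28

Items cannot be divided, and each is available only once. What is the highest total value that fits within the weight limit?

$70

Check high-value combinations within 16 kg:
- painting+laptop+gold bar: weight 6+4+4=14, value 13+29+28=70
- laptop+vase: weight 4+12=16, value 29+36=65
- vase+gold bar: weight 12+4=16, value 36+28=64
- laptop+gold bar: weight 4+4=8, value 29+28=57
Best: $70.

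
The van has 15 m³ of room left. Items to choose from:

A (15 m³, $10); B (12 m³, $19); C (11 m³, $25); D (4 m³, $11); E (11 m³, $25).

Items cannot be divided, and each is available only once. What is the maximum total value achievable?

This is a 0/1 knapsack; check combinations near the capacity.
- C+D: volume 11+4=15, value 25+11=36
- D+E: volume 4+11=15, value 11+25=36
- C: volume 11, value 25
- E: volume 11, value 25
- B: volume 12, value 19
Best: $36.

$36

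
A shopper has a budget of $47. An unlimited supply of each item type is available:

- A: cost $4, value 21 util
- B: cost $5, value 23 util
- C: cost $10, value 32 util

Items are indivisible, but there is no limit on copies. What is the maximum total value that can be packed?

Best value-per-unit is A at 21/4; filling with it alone gives 11×21 = 231.
Optimal mix: 8×A + 3×B → cost 47, value 237.

237 util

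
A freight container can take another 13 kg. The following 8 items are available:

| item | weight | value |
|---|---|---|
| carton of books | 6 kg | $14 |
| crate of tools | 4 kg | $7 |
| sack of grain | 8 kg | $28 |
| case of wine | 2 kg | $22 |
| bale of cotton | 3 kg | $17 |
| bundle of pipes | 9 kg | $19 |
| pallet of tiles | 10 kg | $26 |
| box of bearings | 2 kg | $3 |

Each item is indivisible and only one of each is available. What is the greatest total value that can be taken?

Check high-value combinations within 13 kg:
- sack of grain+case of wine+bale of cotton: weight 8+2+3=13, value 28+22+17=67
- carton of books+case of wine+bale of cotton+box of bearings: weight 6+2+3+2=13, value 14+22+17+3=56
- carton of books+case of wine+bale of cotton: weight 6+2+3=11, value 14+22+17=53
- sack of grain+case of wine+box of bearings: weight 8+2+2=12, value 28+22+3=53
Best: $67.

$67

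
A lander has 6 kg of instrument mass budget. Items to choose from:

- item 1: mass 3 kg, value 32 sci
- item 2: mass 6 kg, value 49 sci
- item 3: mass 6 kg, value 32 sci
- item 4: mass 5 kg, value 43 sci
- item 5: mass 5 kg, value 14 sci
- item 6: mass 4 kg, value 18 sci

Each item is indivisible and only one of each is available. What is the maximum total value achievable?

49 sci

Check high-value combinations within 6 kg:
- item 2: mass 6, value 49
- item 4: mass 5, value 43
- item 1: mass 3, value 32
Best: 49 sci.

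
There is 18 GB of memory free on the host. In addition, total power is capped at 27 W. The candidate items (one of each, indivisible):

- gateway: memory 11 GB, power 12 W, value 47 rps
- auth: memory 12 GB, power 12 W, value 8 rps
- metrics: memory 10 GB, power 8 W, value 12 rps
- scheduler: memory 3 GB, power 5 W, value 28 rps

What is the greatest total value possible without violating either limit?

Feasible sets respecting both limits:
- gateway+scheduler: memory 14, power 17, value 75
- gateway: memory 11, power 12, value 47
- metrics+scheduler: memory 13, power 13, value 40
- auth+scheduler: memory 15, power 17, value 36
Best: 75 rps.

75 rps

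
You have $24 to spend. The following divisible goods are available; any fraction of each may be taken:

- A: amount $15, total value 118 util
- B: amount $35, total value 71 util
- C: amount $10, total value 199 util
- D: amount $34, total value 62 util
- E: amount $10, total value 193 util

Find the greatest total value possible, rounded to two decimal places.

423.47

Take in order of value per unit:
- C (199/10 per unit): all 10 → value 199, running total 199.00
- E (193/10 per unit): all 10 → value 193, running total 392.00
- A (118/15 per unit): 4 of 15 → value 4×118/15 = 31.4667, running total 423.47
Total 423.47.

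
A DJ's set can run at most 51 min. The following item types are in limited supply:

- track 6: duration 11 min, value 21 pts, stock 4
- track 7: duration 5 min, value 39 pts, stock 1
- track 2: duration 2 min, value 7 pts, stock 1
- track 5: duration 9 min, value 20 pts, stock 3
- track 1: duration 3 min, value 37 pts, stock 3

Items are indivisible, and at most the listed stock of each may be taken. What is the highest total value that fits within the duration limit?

220 pts

Top feasible selections:
- 3×track 6 + 1×track 7 + 1×track 2 + 3×track 1: duration 49, value 220
- 2×track 6 + 1×track 7 + 1×track 2 + 1×track 5 + 3×track 1: duration 47, value 219
- 1×track 6 + 1×track 7 + 1×track 2 + 2×track 5 + 3×track 1: duration 45, value 218
Best: 220 pts.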